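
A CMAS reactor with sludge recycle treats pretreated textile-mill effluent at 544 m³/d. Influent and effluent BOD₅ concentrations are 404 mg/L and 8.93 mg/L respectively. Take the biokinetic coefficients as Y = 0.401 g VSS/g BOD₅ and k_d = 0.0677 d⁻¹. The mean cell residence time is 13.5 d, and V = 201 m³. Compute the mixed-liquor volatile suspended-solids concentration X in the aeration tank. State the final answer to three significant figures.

X ≈ 3020 mg/L

X = Y·Q·ΔS·θ_c / [V·(1 + k_d θ_c)] = 0.401 × 544 × (404 − 8.93) × 13.5 / [201 × (1 + 0.0677 × 13.5)] = 3024 mg/L.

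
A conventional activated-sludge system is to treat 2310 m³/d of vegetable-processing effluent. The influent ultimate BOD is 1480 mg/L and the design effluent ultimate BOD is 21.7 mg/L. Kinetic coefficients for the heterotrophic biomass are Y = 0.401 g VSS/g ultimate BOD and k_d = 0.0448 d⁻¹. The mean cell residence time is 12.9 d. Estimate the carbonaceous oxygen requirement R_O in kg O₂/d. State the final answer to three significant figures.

Correct the yield for decay: Y_obs = Y/(1 + k_d θ_c) = 0.401 / (1 + 0.0448 × 12.9) = 0.401 / 1.578 = 0.2541.
Q·(S₀ − S) = 2310 × (1480 − 21.7) × 10⁻³ = 3369 kg/d removed.
Net sludge production P_X = 0.2541 × 3369 = 856.1 kg VSS/d.
R_O = Q·(S₀ − S) − 1.42·P_X = 3369 − 1.42 × 856.1 = 2153 kg O₂/d.

R_O ≈ 2150 kg O₂/d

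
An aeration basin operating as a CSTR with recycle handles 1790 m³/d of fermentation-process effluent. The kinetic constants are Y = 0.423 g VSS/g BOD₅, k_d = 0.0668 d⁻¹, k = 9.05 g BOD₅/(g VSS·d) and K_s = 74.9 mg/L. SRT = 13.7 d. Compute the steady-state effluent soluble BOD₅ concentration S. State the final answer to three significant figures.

S ≈ 2.84 mg/L

Effluent substrate depends only on kinetics and SRT: S = K_s(1 + k_d θ_c) / [θ_c(Yk − k_d) − 1] = 74.9 × (1 + 0.0668 × 13.7) / [13.7 × (0.423 × 9.05 − 0.0668) − 1] = 143.4 / 50.53 = 2.839 mg/L.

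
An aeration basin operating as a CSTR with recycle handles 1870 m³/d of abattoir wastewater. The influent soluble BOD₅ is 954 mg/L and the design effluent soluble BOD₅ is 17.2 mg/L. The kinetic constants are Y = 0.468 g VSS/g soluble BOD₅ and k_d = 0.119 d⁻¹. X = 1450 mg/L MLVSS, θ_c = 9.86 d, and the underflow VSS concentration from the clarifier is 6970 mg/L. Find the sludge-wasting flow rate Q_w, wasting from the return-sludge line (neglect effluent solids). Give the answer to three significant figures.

Rearranging the biomass balance for a CMAS with decay, V = Y·Q·ΔS·θ_c / [X·(1+k_d θ_c)] = 0.468 × 1870 × (954 − 17.2) × 9.86 / [1450 × (1 + 0.119 × 9.86)] = 8.08×10^6 / 3151 = 2565 m³.
θ_c = V·X/(Q_w·X_r) when wasting from the recycle, so Q_w = V·X/(θ_c·X_r) = 2565 × 1450 / (9.86 × 6970) = 54.12 m³/d.

Q_w ≈ 54.1 m³/d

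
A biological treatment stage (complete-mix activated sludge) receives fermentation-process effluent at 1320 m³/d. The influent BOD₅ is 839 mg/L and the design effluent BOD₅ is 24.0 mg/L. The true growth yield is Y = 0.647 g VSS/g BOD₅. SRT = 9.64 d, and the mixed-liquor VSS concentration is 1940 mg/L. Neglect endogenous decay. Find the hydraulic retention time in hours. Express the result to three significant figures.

With k_d = 0 the design equation reduces to V = Y Q (S₀−S) θ_c / X = 0.647 × 1320 × (839 − 24.0) × 9.64 / 1940 = 3459 m³.
Hydraulic retention time τ = V/Q = 3459 / 1320 = 2.620 d = 62.89 h.

τ ≈ 62.9 h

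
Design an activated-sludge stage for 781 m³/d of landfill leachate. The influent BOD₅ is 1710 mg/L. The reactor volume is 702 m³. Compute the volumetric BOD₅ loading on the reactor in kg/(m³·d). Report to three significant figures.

L_v ≈ 1.90 kg BOD₅/(m³·d)

L_v = Q S₀ / V = 781 × 1710 × 10⁻³ / 702.0 = 1.902 kg/(m³·d).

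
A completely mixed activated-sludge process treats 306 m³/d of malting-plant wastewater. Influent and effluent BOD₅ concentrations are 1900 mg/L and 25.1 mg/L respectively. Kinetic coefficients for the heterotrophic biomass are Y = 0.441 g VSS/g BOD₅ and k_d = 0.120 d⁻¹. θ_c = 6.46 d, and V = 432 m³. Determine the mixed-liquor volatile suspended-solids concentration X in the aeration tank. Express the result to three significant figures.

From V·X·(1 + k_d·θ_c) = Y·Q·(S₀ − S)·θ_c: X = 0.441 × 306 × (1900 − 25.1) × 6.46 / [432 × (1 + 0.120 × 6.46)] = 2131 mg/L.

X ≈ 2130 mg/L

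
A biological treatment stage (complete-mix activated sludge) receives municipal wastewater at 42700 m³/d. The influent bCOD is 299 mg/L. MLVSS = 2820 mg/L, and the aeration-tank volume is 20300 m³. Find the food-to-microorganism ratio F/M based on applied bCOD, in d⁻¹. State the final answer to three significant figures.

Food-to-microorganism ratio F/M = Q S₀ / (V X) = 42700 × 299 / (20300 × 2820) = 0.2230 d⁻¹.

F/M ≈ 0.223 d⁻¹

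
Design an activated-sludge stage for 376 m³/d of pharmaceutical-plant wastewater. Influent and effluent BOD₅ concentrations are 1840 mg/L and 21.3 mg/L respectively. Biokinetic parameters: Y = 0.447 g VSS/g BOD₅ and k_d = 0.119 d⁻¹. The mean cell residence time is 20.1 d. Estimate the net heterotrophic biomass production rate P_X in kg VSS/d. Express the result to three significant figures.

P_X ≈ 90.1 kg VSS/d

Observed yield with endogenous decay: Y_obs = Y / (1 + k_d·θ_c) = 0.447 / (1 + 0.119 × 20.1) = 0.447 / 3.392 = 0.1318 g VSS/g BOD₅.
ΔS = 1840 − 21.3 = 1819 mg/L, so the substrate removal rate is 376 × 1819/1000 = 683.8 kg BOD₅/d.
P_X = Y_obs · Q(S₀ − S) = 0.1318 × 683.8 = 90.12 kg VSS/d.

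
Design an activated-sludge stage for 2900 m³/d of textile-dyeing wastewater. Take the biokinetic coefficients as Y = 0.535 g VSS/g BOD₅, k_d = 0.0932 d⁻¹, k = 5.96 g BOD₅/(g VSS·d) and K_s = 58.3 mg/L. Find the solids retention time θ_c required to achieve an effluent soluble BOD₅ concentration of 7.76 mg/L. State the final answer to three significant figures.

At the target effluent, Y k S/(K_s+S) = 0.535×5.96×7.76/66.06 = 0.3746 d⁻¹.
1/θ_c = 0.3746 − 0.0932 = 0.2814 d⁻¹, so θ_c = 3.554 d.

θ_c ≈ 3.55 d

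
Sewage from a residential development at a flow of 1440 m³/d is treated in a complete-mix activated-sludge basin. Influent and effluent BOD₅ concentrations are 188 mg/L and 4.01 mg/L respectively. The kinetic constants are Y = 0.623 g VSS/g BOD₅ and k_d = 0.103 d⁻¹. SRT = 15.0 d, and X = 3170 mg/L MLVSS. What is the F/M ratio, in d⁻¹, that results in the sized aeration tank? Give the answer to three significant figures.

F/M ≈ 0.278 d⁻¹

Rearranging the biomass balance for a CMAS with decay, V = Y·Q·ΔS·θ_c / [X·(1+k_d θ_c)] = 0.623 × 1440 × (188 − 4.01) × 15.0 / [3170 × (1 + 0.103 × 15.0)] = 2.48×10^6 / 8068 = 306.9 m³.
F/M = applied load / biomass = Q·S₀/(V·X) = 1440 × 188 / (306.9 × 3170) = 0.2783 d⁻¹.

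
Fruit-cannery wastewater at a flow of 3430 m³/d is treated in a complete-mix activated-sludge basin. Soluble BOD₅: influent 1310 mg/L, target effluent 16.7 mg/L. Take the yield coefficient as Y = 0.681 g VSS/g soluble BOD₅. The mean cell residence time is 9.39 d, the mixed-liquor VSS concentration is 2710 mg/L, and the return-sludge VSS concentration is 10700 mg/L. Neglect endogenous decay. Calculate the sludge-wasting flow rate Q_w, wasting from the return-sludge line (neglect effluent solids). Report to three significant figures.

V·X = Y·Q·ΔS·θ_c gives V = 0.681 × 3430 × (1310 − 16.7) × 9.39 / 2710 = 10467 m³.
Q_w = (V·X)/(θ_c X_r) = 10467 × 2710 / (9.39 × 10700) = 282.3 m³/d.

Q_w ≈ 282 m³/d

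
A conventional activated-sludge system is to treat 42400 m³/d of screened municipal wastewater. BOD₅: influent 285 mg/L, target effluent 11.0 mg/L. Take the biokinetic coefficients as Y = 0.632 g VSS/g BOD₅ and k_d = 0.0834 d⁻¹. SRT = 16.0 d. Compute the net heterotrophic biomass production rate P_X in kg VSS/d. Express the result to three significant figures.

P_X ≈ 3150 kg VSS/d

The observed yield is Y_obs = Y/(1 + k_d·θ_c) = 0.632 / (1 + 0.0834 × 16.0) = 0.632 / 2.334 = 0.2707 g VSS per g BOD₅ removed.
Mass of BOD₅ removed per day: Q(S₀ − S) = 42400 × 274.0 g/m³ = 11618 kg/d.
P_X = Y_obs · Q(S₀ − S) = 0.2707 × 11618 = 3145 kg VSS/d.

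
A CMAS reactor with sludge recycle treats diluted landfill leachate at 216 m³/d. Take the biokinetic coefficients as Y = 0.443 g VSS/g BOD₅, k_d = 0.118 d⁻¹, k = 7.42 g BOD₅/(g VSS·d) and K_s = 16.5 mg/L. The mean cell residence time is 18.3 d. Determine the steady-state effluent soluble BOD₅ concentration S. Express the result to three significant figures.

From the Monod/SRT balance for a CMAS, S = K_s·(1+k_d θ_c)/[θ_c·(Y k − k_d) − 1] = 16.5 × (1 + 0.118 × 18.3) / [18.3 × (0.443 × 7.42 − 0.118) − 1] = 52.13 / 56.99 = 0.9147 mg/L.

S ≈ 0.915 mg/L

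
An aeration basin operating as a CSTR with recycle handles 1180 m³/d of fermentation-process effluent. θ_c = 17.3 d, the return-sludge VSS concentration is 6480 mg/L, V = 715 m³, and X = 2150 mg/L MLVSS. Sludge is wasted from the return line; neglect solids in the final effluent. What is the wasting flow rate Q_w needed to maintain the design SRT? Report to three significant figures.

Q_w ≈ 13.7 m³/d

Q_w = (V·X)/(θ_c X_r) = 715.0 × 2150 / (17.3 × 6480) = 13.71 m³/d.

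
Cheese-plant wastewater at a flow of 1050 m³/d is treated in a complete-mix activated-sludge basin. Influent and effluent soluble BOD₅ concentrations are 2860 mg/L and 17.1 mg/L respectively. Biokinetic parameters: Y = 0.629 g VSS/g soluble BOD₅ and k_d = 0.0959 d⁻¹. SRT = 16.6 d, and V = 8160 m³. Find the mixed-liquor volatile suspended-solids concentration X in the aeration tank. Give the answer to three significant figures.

X ≈ 1470 mg/L

Solving the biomass balance for X: X = Y Q (S₀−S) θ_c / [V (1+k_d θ_c)] = 0.629 × 1050 × (2860 − 17.1) × 16.6 / [8160 × (1 + 0.0959 × 16.6)] = 1474 mg/L.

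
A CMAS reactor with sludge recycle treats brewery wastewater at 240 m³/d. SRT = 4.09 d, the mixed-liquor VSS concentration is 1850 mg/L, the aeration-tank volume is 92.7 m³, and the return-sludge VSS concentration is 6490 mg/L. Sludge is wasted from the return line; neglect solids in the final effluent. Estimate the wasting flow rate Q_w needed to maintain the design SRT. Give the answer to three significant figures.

Q_w ≈ 6.46 m³/d

Q_w = (V·X)/(θ_c X_r) = 92.70 × 1850 / (4.09 × 6490) = 6.461 m³/d.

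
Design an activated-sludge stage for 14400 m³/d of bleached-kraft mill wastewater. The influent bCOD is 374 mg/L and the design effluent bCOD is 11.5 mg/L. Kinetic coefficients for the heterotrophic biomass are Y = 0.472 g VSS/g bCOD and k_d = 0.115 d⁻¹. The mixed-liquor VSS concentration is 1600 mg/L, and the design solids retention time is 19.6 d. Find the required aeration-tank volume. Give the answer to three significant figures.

V ≈ 9280 m³

Steady-state biomass mass balance: V·X·(1 + k_d·θ_c) = Y·Q·(S₀ − S)·θ_c, so V = 0.472 × 14400 × (374 − 11.5) × 19.6 / [1600 × (1 + 0.115 × 19.6)] = 4.83×10^7 / 5206 = 9275 m³.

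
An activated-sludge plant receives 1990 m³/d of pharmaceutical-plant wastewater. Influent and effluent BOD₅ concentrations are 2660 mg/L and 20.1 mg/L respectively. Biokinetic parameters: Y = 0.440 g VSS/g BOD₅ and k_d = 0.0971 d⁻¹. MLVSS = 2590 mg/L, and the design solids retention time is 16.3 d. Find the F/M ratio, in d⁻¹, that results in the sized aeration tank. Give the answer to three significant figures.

F/M ≈ 0.363 d⁻¹

Steady-state biomass mass balance: V·X·(1 + k_d·θ_c) = Y·Q·(S₀ − S)·θ_c, so V = 0.440 × 1990 × (2660 − 20.1) × 16.3 / [2590 × (1 + 0.0971 × 16.3)] = 3.77×10^7 / 6689 = 5633 m³.
F/M = applied load / biomass = Q·S₀/(V·X) = 1990 × 2660 / (5633 × 2590) = 0.3629 d⁻¹.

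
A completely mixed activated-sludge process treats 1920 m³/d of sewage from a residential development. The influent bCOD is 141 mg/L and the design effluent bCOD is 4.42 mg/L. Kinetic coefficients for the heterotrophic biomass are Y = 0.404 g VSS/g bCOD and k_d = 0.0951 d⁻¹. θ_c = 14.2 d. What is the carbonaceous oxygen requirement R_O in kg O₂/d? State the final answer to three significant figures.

R_O ≈ 198 kg O₂/d

Correct the yield for decay: Y_obs = Y/(1 + k_d θ_c) = 0.404 / (1 + 0.0951 × 14.2) = 0.404 / 2.350 = 0.1719.
Q·(S₀ − S) = 1920 × (141 − 4.42) × 10⁻³ = 262.2 kg/d removed.
Biomass synthesised: P_X = Y_obs × 262.2 = 45.07 kg VSS/d.
R_O = Q·(S₀ − S) − 1.42·P_X = 262.2 − 1.42 × 45.07 = 198.2 kg O₂/d.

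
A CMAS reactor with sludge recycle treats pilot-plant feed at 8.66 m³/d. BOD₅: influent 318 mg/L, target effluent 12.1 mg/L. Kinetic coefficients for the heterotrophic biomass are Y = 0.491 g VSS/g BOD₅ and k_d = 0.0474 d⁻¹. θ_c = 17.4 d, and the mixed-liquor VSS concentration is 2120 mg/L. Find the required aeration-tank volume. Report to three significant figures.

V ≈ 5.85 m³

From the SRT design equation V = Y Q (S₀−S) θ_c / [X (1 + k_d θ_c)] = 0.491 × 8.66 × (318 − 12.1) × 17.4 / [2120 × (1 + 0.0474 × 17.4)] = 2.26×10^4 / 3868 = 5.850 m³.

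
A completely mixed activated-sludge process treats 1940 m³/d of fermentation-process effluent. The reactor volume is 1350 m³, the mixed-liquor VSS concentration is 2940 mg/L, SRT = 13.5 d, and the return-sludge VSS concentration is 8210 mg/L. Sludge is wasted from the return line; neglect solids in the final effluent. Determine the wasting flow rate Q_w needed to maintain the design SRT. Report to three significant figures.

Q_w ≈ 35.8 m³/d

Q_w = (V·X)/(θ_c X_r) = 1350 × 2940 / (13.5 × 8210) = 35.81 m³/d.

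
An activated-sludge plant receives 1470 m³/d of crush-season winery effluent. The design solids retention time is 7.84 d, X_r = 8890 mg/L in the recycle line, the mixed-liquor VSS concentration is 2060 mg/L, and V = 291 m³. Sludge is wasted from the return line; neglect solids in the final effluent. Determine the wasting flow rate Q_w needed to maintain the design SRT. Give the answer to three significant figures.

Q_w ≈ 8.60 m³/d

Q_w = (V·X)/(θ_c X_r) = 291.0 × 2060 / (7.84 × 8890) = 8.601 m³/d.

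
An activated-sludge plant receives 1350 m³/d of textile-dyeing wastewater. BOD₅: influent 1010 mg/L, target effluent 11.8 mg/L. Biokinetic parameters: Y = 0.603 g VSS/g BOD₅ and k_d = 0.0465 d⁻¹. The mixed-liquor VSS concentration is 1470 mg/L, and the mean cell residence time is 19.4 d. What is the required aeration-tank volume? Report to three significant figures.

V ≈ 5640 m³

Steady-state biomass mass balance: V·X·(1 + k_d·θ_c) = Y·Q·(S₀ − S)·θ_c, so V = 0.603 × 1350 × (1010 − 11.8) × 19.4 / [1470 × (1 + 0.0465 × 19.4)] = 1.58×10^7 / 2796 = 5638 m³.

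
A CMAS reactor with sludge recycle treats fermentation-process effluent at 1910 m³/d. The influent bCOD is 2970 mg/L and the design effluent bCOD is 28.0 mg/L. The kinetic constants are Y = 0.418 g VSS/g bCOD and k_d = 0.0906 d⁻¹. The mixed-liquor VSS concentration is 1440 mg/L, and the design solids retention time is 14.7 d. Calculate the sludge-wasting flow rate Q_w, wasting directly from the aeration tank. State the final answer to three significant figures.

Q_w ≈ 700 m³/d

From the SRT design equation V = Y Q (S₀−S) θ_c / [X (1 + k_d θ_c)] = 0.418 × 1910 × (2970 − 28.0) × 14.7 / [1440 × (1 + 0.0906 × 14.7)] = 3.45×10^7 / 3358 = 10283 m³.
Wasting from the aeration tank: Q_w = V / θ_c = 10283 / 14.7 = 699.5 m³/d.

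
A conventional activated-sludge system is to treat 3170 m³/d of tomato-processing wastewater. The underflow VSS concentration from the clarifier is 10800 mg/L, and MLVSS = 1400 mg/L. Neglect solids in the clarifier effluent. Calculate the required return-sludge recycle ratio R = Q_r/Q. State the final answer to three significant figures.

R = Q_r/Q = X/(X_r − X) = 1400 / (10800 − 1400) = 0.1489.

R ≈ 0.149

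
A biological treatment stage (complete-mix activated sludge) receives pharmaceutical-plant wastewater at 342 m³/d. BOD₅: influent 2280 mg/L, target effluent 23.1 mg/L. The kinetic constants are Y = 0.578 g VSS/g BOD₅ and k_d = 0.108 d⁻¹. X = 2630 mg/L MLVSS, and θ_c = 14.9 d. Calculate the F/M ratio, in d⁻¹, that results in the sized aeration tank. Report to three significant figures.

F/M ≈ 0.306 d⁻¹

Steady-state biomass mass balance: V·X·(1 + k_d·θ_c) = Y·Q·(S₀ − S)·θ_c, so V = 0.578 × 342 × (2280 − 23.1) × 14.9 / [2630 × (1 + 0.108 × 14.9)] = 6.65×10^6 / 6862 = 968.7 m³.
F/M = applied load / biomass = Q·S₀/(V·X) = 342 × 2280 / (968.7 × 2630) = 0.3061 d⁻¹.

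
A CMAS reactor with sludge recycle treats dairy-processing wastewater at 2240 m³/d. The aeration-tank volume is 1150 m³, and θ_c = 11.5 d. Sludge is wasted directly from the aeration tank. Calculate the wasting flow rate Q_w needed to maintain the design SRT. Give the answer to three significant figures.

Q_w ≈ 100 m³/d

With mixed-liquor wasting, θ_c = V/Q_w, so Q_w = V/θ_c = 1150/11.5 = 100.0 m³/d.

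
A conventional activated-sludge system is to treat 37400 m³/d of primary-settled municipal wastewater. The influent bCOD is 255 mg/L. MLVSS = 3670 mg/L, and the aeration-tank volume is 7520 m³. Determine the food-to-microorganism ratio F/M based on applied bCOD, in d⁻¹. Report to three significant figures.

F/M ≈ 0.346 d⁻¹

Food-to-microorganism ratio F/M = Q S₀ / (V X) = 37400 × 255 / (7520 × 3670) = 0.3456 d⁻¹.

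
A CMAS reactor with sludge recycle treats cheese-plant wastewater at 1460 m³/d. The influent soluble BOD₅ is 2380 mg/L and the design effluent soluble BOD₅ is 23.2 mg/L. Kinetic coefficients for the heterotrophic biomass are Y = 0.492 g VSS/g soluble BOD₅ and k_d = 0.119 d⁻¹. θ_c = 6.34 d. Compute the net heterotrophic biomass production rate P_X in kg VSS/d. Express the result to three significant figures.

Y_obs = Y / (1 + k_d θ_c) = 0.492 / (1 + 0.119 × 6.34) = 0.492 / 1.754 = 0.2804.
Q·(S₀ − S) = 1460 × (2380 − 23.2) × 10⁻³ = 3441 kg/d removed.
Net biomass production P_X = Y_obs × Q·(S₀ − S) = 0.2804 × 3441 = 964.9 kg VSS/d.

P_X ≈ 965 kg VSS/d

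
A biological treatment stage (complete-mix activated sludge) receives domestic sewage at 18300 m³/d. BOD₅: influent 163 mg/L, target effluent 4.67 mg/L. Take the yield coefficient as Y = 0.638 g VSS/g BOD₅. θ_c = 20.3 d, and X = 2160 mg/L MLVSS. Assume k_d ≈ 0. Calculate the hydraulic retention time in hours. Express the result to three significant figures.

V·X = Y·Q·ΔS·θ_c gives V = 0.638 × 18300 × (163 − 4.67) × 20.3 / 2160 = 17373 m³.
Hydraulic retention time τ = V/Q = 17373 / 18300 = 0.9493 d = 22.78 h.

τ ≈ 22.8 h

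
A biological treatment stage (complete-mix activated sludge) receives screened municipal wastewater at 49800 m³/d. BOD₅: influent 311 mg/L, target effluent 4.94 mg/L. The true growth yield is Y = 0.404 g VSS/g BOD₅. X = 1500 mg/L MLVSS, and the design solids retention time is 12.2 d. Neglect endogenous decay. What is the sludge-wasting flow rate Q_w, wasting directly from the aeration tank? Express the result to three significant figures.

Q_w ≈ 4110 m³/d

With k_d = 0 the design equation reduces to V = Y Q (S₀−S) θ_c / X = 0.404 × 49800 × (311 − 4.94) × 12.2 / 1500 = 50082 m³.
With mixed-liquor wasting, θ_c = V/Q_w, so Q_w = V/θ_c = 50082/12.2 = 4105 m³/d.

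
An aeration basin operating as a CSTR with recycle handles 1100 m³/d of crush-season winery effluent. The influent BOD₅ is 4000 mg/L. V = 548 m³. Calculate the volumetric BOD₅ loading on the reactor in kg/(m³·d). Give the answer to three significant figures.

Volumetric loading L_v = Q·S₀ / V = 1100 × 4000 g/m³ / 548.0 m³ = 8029 g/(m³·d) = 8.029 kg BOD₅/(m³·d).

L_v ≈ 8.03 kg BOD₅/(m³·d)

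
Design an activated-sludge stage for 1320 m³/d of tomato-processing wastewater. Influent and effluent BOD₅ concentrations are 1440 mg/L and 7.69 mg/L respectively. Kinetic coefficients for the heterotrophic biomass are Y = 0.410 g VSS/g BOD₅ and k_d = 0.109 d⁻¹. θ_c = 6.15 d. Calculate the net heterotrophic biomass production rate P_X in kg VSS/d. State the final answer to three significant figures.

P_X ≈ 464 kg VSS/d

The observed yield is Y_obs = Y/(1 + k_d·θ_c) = 0.410 / (1 + 0.109 × 6.15) = 0.410 / 1.670 = 0.2455 g VSS per g BOD₅ removed.
Mass of BOD₅ removed per day: Q(S₀ − S) = 1320 × 1432 g/m³ = 1891 kg/d.
Biomass produced: P_X = Y_obs·Q·ΔS = 0.2455 × 1891 ≈ 464.1 kg VSS/d.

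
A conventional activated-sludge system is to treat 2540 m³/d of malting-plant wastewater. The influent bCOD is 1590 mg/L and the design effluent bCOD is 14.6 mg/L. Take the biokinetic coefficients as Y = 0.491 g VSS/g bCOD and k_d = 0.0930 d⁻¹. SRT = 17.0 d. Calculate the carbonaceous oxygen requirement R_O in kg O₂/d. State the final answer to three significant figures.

Y_obs = Y / (1 + k_d θ_c) = 0.491 / (1 + 0.0930 × 17.0) = 0.491 / 2.581 = 0.1902.
ΔS = 1590 − 14.6 = 1575 mg/L, so the substrate removal rate is 2540 × 1575/1000 = 4002 kg bCOD/d.
P_X = Y_obs·Q·(S₀ − S) = 0.1902 × 4002 = 761.2 kg VSS/d.
R_O = Q·(S₀ − S) − 1.42·P_X = 4002 − 1.42 × 761.2 = 2921 kg O₂/d.

R_O ≈ 2920 kg O₂/d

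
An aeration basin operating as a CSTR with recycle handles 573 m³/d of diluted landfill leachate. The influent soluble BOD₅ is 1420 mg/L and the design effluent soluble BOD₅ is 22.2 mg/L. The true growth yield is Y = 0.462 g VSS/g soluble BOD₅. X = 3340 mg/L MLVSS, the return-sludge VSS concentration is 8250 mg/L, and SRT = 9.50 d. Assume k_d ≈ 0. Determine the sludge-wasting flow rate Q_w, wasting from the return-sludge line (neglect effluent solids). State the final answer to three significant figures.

Q_w ≈ 44.9 m³/d

With k_d = 0 the design equation reduces to V = Y Q (S₀−S) θ_c / X = 0.462 × 573 × (1420 − 22.2) × 9.50 / 3340 = 1052 m³.
θ_c = V·X/(Q_w·X_r) when wasting from the recycle, so Q_w = V·X/(θ_c·X_r) = 1052 × 3340 / (9.50 × 8250) = 44.85 m³/d.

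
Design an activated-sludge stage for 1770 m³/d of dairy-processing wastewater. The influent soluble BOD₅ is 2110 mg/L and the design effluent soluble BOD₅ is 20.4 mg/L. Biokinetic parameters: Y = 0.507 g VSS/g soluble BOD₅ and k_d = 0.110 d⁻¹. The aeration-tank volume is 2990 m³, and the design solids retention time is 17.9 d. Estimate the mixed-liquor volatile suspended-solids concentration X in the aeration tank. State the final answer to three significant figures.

X ≈ 3780 mg/L

From V·X·(1 + k_d·θ_c) = Y·Q·(S₀ − S)·θ_c: X = 0.507 × 1770 × (2110 − 20.4) × 17.9 / [2990 × (1 + 0.110 × 17.9)] = 3781 mg/L.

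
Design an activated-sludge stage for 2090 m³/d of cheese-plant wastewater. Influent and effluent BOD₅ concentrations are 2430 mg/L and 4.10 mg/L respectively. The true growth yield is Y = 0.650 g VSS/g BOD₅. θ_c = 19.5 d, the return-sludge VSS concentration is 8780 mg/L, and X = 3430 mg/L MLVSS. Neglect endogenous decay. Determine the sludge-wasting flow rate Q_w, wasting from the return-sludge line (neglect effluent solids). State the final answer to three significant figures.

Q_w ≈ 375 m³/d

With k_d = 0 the design equation reduces to V = Y Q (S₀−S) θ_c / X = 0.650 × 2090 × (2430 − 4.10) × 19.5 / 3430 = 18736 m³.
Wasting from the return line (neglecting effluent solids): Q_w = V·X / (θ_c·X_r) = 18736 × 3430 / (19.5 × 8780) = 375.4 m³/d.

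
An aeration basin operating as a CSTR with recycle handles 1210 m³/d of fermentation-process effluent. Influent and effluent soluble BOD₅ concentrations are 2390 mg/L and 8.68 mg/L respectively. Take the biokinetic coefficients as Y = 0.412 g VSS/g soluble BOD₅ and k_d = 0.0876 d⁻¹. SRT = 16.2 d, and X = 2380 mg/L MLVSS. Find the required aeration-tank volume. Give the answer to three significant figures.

V ≈ 3340 m³

Steady-state biomass mass balance: V·X·(1 + k_d·θ_c) = Y·Q·(S₀ − S)·θ_c, so V = 0.412 × 1210 × (2390 − 8.68) × 16.2 / [2380 × (1 + 0.0876 × 16.2)] = 1.92×10^7 / 5758 = 3340 m³.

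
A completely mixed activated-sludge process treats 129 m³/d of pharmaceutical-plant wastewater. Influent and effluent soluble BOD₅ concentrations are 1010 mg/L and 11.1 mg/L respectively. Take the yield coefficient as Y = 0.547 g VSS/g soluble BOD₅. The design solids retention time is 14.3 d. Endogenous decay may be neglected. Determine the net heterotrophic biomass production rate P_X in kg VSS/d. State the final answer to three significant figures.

Since k_d ≈ 0, Y_obs = Y = 0.547 g VSS/g soluble BOD₅.
Q·(S₀ − S) = 129 × (1010 − 11.1) × 10⁻³ = 128.9 kg/d removed.
Biomass produced: P_X = Y_obs·Q·ΔS = 0.5470 × 128.9 ≈ 70.49 kg VSS/d.

P_X ≈ 70.5 kg VSS/d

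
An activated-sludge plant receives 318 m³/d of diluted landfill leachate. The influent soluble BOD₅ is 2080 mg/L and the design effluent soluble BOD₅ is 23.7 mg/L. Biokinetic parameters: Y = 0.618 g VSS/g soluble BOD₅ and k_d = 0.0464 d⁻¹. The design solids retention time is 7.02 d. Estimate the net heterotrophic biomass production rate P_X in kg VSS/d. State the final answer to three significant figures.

P_X ≈ 305 kg VSS/d

The observed yield is Y_obs = Y/(1 + k_d·θ_c) = 0.618 / (1 + 0.0464 × 7.02) = 0.618 / 1.326 = 0.4662 g VSS per g soluble BOD₅ removed.
Q·(S₀ − S) = 318 × (2080 − 23.7) × 10⁻³ = 653.9 kg/d removed.
Net biomass production P_X = Y_obs × Q·(S₀ − S) = 0.4662 × 653.9 = 304.8 kg VSS/d.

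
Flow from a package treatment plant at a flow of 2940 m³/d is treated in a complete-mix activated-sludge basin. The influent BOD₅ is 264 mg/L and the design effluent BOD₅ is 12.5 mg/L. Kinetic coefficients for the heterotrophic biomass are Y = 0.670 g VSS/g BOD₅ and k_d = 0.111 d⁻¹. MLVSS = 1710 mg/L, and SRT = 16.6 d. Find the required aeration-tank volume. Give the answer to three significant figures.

V ≈ 1690 m³

From the SRT design equation V = Y Q (S₀−S) θ_c / [X (1 + k_d θ_c)] = 0.670 × 2940 × (264 − 12.5) × 16.6 / [1710 × (1 + 0.111 × 16.6)] = 8.22×10^6 / 4861 = 1692 m³.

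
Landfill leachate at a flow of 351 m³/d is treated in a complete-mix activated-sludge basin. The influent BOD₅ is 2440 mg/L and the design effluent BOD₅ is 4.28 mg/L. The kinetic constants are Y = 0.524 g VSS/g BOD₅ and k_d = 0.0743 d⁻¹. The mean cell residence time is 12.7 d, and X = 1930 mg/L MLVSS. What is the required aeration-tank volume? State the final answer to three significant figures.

V ≈ 1520 m³

Steady-state biomass mass balance: V·X·(1 + k_d·θ_c) = Y·Q·(S₀ − S)·θ_c, so V = 0.524 × 351 × (2440 − 4.28) × 12.7 / [1930 × (1 + 0.0743 × 12.7)] = 5.69×10^6 / 3751 = 1517 m³.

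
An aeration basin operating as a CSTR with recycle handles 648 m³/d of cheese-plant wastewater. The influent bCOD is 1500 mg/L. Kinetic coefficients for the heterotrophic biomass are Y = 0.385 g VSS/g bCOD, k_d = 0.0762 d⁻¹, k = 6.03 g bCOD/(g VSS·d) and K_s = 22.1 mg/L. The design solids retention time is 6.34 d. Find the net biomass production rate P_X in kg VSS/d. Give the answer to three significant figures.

P_X ≈ 252 kg VSS/d

For a completely mixed reactor with recycle the Lawrence–McCarty relation gives S = K_s·(1 + k_d·θ_c) / [θ_c·(Y·k − k_d) − 1] = 22.1 × (1 + 0.0762 × 6.34) / [6.34 × (0.385 × 6.03 − 0.0762) − 1] = 32.78 / 13.24 = 2.476 mg/L.
Y_obs = Y / (1 + k_d θ_c) = 0.385 / (1 + 0.0762 × 6.34) = 0.385 / 1.483 = 0.2596.
Mass of bCOD removed per day: Q(S₀ − S) = 648 × 1498 g/m³ = 970.4 kg/d.
Biomass produced: P_X = Y_obs·Q·ΔS = 0.2596 × 970.4 ≈ 251.9 kg VSS/d.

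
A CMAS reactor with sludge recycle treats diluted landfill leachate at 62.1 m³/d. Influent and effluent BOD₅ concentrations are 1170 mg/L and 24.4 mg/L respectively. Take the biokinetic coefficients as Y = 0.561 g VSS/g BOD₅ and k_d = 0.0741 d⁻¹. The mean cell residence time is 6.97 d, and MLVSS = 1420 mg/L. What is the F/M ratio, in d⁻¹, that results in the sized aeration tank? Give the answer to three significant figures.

Rearranging the biomass balance for a CMAS with decay, V = Y·Q·ΔS·θ_c / [X·(1+k_d θ_c)] = 0.561 × 62.1 × (1170 − 24.4) × 6.97 / [1420 × (1 + 0.0741 × 6.97)] = 2.78×10^5 / 2153 = 129.2 m³.
F/M = applied load / biomass = Q·S₀/(V·X) = 62.1 × 1170 / (129.2 × 1420) = 0.3961 d⁻¹.

F/M ≈ 0.396 d⁻¹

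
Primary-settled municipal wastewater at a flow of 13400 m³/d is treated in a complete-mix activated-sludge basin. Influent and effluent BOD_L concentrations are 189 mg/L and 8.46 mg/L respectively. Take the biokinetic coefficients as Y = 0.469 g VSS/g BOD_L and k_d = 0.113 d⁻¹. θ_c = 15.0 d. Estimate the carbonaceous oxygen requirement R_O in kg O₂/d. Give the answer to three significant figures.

R_O ≈ 1820 kg O₂/d

Correct the yield for decay: Y_obs = Y/(1 + k_d θ_c) = 0.469 / (1 + 0.113 × 15.0) = 0.469 / 2.695 = 0.1740.
Substrate removed = Q·(S₀ − S) = 13400 m³/d × (189 − 8.46) g/m³ = 2.42×10^6 g/d = 2419 kg/d.
P_X = Y_obs·Q·(S₀ − S) = 0.1740 × 2419 = 421.0 kg VSS/d.
R_O = Q·ΔS − 1.42 P_X = 2419 − 597.8 = 1821 kg O₂/d.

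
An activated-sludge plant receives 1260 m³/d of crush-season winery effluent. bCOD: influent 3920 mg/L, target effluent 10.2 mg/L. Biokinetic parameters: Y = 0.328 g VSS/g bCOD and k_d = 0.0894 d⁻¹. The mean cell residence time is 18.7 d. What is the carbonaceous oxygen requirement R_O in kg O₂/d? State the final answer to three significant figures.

R_O ≈ 4070 kg O₂/d

Correct the yield for decay: Y_obs = Y/(1 + k_d θ_c) = 0.328 / (1 + 0.0894 × 18.7) = 0.328 / 2.672 = 0.1228.
ΔS = 3920 − 10.2 = 3910 mg/L, so the substrate removal rate is 1260 × 3910/1000 = 4926 kg bCOD/d.
P_X = Y_obs·Q·(S₀ − S) = 0.1228 × 4926 = 604.8 kg VSS/d.
R_O = Q·(S₀ − S) − 1.42·P_X = 4926 − 1.42 × 604.8 = 4068 kg O₂/d.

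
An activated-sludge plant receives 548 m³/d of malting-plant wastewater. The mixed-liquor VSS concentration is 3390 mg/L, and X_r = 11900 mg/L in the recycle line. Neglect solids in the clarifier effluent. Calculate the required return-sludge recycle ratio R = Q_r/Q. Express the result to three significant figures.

Solids balance on the clarifier gives (1+R)X = R·X_r, so R = X/(X_r − X) = 3390 / (11900 − 3390) = 0.3984.

R ≈ 0.398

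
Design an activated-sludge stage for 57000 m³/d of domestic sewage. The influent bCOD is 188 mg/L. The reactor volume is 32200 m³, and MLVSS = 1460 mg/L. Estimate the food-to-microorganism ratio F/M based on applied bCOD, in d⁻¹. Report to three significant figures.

F/M ≈ 0.228 d⁻¹

Food-to-microorganism ratio F/M = Q S₀ / (V X) = 57000 × 188 / (32200 × 1460) = 0.2279 d⁻¹.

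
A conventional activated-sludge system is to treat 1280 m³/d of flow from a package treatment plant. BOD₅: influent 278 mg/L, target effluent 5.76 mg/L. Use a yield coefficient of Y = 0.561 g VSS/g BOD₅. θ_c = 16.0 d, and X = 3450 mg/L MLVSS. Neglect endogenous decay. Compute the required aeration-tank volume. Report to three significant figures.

V·X = Y·Q·ΔS·θ_c gives V = 0.561 × 1280 × (278 − 5.76) × 16.0 / 3450 = 906.6 m³.

V ≈ 907 m³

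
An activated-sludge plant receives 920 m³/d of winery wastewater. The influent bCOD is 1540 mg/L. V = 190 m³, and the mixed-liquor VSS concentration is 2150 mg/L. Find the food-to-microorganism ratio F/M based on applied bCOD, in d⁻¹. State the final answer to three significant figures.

F/M = applied load / biomass = Q·S₀/(V·X) = 920 × 1540 / (190.0 × 2150) = 3.468 d⁻¹.

F/M ≈ 3.47 d⁻¹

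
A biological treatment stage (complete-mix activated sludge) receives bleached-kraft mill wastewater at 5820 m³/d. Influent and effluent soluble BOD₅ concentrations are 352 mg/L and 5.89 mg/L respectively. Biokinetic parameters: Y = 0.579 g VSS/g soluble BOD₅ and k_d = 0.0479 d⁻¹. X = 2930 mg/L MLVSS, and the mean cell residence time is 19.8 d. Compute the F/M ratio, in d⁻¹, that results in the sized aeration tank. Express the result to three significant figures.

From the SRT design equation V = Y Q (S₀−S) θ_c / [X (1 + k_d θ_c)] = 0.579 × 5820 × (352 − 5.89) × 19.8 / [2930 × (1 + 0.0479 × 19.8)] = 2.31×10^7 / 5709 = 4045 m³.
F/M = Q·S₀ / (V·X) = 5820 × 352 / (4045 × 2930) = 0.1728 g soluble BOD₅·(g VSS·d)⁻¹.

F/M ≈ 0.173 d⁻¹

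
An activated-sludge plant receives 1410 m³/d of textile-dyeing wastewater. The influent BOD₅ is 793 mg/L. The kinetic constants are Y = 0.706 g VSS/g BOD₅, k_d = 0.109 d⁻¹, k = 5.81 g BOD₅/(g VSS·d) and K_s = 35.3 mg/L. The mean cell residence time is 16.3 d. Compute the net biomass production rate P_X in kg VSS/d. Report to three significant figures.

From the Monod/SRT balance for a CMAS, S = K_s·(1+k_d θ_c)/[θ_c·(Y k − k_d) − 1] = 35.3 × (1 + 0.109 × 16.3) / [16.3 × (0.706 × 5.81 − 0.109) − 1] = 98.02 / 64.08 = 1.530 mg/L.
The observed yield is Y_obs = Y/(1 + k_d·θ_c) = 0.706 / (1 + 0.109 × 16.3) = 0.706 / 2.777 = 0.2543 g VSS per g BOD₅ removed.
Mass of BOD₅ removed per day: Q(S₀ − S) = 1410 × 791.5 g/m³ = 1116 kg/d.
Net biomass production P_X = Y_obs × Q·(S₀ − S) = 0.2543 × 1116 = 283.7 kg VSS/d.

P_X ≈ 284 kg VSS/d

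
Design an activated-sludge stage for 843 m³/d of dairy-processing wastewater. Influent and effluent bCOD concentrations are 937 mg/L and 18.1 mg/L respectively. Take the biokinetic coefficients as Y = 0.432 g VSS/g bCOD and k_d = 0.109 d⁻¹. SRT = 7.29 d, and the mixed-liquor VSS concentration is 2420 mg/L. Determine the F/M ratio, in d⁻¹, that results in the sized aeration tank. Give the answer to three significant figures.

From the SRT design equation V = Y Q (S₀−S) θ_c / [X (1 + k_d θ_c)] = 0.432 × 843 × (937 − 18.1) × 7.29 / [2420 × (1 + 0.109 × 7.29)] = 2.44×10^6 / 4343 = 561.7 m³.
Food-to-microorganism ratio F/M = Q S₀ / (V X) = 843 × 937 / (561.7 × 2420) = 0.5811 d⁻¹.

F/M ≈ 0.581 d⁻¹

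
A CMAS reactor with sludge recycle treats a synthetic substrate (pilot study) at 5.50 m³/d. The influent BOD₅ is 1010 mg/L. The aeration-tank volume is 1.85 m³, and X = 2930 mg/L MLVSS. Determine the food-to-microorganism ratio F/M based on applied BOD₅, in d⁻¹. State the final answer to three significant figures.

F/M ≈ 1.02 d⁻¹

Food-to-microorganism ratio F/M = Q S₀ / (V X) = 5.50 × 1010 / (1.850 × 2930) = 1.025 d⁻¹.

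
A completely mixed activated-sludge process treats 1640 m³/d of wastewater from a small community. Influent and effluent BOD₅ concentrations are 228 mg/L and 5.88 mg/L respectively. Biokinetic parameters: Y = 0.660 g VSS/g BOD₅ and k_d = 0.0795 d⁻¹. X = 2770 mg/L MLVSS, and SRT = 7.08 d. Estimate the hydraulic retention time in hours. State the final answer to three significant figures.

τ ≈ 5.75 h

Steady-state biomass mass balance: V·X·(1 + k_d·θ_c) = Y·Q·(S₀ − S)·θ_c, so V = 0.660 × 1640 × (228 − 5.88) × 7.08 / [2770 × (1 + 0.0795 × 7.08)] = 1.7×10^6 / 4329 = 393.2 m³.
τ = V/Q = 393.2/1640 = 0.2398 d, or 5.754 h.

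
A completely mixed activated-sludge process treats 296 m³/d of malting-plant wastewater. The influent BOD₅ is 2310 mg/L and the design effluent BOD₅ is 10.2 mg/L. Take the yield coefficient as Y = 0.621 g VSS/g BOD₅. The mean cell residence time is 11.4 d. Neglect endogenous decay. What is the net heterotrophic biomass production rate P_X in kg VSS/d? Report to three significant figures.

P_X ≈ 423 kg VSS/d

With endogenous decay neglected, the observed yield equals the true yield: Y_obs = Y = 0.621 g VSS/g BOD₅.
ΔS = 2310 − 10.2 = 2300 mg/L, so the substrate removal rate is 296 × 2300/1000 = 680.7 kg BOD₅/d.
Net biomass production P_X = Y_obs × Q·(S₀ − S) = 0.6210 × 680.7 = 422.7 kg VSS/d.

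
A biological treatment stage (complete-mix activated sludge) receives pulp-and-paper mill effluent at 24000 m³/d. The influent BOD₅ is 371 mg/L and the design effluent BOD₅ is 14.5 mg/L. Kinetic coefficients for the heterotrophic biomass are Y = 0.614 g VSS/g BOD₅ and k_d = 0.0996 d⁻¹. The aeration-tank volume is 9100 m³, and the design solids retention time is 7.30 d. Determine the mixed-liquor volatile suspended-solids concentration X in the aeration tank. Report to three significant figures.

X = Y·Q·ΔS·θ_c / [V·(1 + k_d θ_c)] = 0.614 × 24000 × (371 − 14.5) × 7.30 / [9100 × (1 + 0.0996 × 7.30)] = 2440 mg/L.

X ≈ 2440 mg/L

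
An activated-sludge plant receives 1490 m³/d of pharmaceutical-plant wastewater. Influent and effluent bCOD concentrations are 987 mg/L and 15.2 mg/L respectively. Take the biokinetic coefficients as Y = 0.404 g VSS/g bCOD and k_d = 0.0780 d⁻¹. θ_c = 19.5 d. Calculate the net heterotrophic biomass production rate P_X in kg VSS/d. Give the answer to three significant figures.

Observed yield with endogenous decay: Y_obs = Y / (1 + k_d·θ_c) = 0.404 / (1 + 0.0780 × 19.5) = 0.404 / 2.521 = 0.1603 g VSS/g bCOD.
Mass of bCOD removed per day: Q(S₀ − S) = 1490 × 971.8 g/m³ = 1448 kg/d.
So the net sludge growth is P_X = 0.1603 × 1448 = 232.0 kg VSS/d.

P_X ≈ 232 kg VSS/d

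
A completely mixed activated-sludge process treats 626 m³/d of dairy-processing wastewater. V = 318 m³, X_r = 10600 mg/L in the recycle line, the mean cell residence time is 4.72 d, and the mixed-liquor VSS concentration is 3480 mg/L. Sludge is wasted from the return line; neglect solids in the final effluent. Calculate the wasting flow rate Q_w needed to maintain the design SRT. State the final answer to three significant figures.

Wasting from the return line (neglecting effluent solids): Q_w = V·X / (θ_c·X_r) = 318.0 × 3480 / (4.72 × 10600) = 22.12 m³/d.

Q_w ≈ 22.1 m³/d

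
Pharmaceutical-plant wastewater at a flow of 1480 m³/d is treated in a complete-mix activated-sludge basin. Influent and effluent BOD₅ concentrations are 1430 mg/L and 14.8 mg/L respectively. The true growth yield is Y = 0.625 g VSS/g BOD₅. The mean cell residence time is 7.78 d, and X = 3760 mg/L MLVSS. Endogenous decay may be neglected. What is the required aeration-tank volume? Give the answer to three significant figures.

V ≈ 2710 m³

V·X = Y·Q·ΔS·θ_c gives V = 0.625 × 1480 × (1430 − 14.8) × 7.78 / 3760 = 2709 m³.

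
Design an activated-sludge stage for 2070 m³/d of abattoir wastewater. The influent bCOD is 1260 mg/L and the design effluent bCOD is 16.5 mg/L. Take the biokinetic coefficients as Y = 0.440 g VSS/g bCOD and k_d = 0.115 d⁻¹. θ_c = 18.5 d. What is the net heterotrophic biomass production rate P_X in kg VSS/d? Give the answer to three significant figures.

P_X ≈ 362 kg VSS/d

Observed yield with endogenous decay: Y_obs = Y / (1 + k_d·θ_c) = 0.440 / (1 + 0.115 × 18.5) = 0.440 / 3.127 = 0.1407 g VSS/g bCOD.
Q·(S₀ − S) = 2070 × (1260 − 16.5) × 10⁻³ = 2574 kg/d removed.
Biomass produced: P_X = Y_obs·Q·ΔS = 0.1407 × 2574 ≈ 362.1 kg VSS/d.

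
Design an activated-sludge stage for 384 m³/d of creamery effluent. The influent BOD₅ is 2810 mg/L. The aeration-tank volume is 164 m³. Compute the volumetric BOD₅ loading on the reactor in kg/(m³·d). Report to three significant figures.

Applied BOD₅ load per unit volume = Q·S₀/V = (384 × 2810/1000)/164.0 = 6.580 kg BOD₅·m⁻³·d⁻¹.

L_v ≈ 6.58 kg BOD₅/(m³·d)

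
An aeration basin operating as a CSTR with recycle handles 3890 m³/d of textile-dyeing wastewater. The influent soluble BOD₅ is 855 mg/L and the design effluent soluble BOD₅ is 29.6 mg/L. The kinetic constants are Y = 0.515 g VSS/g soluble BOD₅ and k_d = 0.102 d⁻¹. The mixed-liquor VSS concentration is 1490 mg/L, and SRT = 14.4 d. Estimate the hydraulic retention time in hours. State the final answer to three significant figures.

τ ≈ 39.9 h

Steady-state biomass mass balance: V·X·(1 + k_d·θ_c) = Y·Q·(S₀ − S)·θ_c, so V = 0.515 × 3890 × (855 − 29.6) × 14.4 / [1490 × (1 + 0.102 × 14.4)] = 2.38×10^7 / 3679 = 6473 m³.
HRT = V/Q = 6473 m³ / 3890 m³·d⁻¹ = 1.664 d × 24 = 39.94 h.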